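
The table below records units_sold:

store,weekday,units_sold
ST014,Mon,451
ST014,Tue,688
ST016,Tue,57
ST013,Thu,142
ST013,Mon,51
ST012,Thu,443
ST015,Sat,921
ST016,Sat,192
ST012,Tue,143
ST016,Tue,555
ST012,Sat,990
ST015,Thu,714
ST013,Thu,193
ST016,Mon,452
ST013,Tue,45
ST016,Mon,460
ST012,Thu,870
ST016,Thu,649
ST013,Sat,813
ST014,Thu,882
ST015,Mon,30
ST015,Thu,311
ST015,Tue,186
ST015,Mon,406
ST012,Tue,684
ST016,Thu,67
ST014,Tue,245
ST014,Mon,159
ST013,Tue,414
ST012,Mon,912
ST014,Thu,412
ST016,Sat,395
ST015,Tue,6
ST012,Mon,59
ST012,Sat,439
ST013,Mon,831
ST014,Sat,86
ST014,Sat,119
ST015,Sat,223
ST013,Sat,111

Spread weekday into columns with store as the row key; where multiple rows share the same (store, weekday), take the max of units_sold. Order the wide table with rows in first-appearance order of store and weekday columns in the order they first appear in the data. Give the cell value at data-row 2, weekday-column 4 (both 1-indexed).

395

With rows in first-appearance order of store, row 2 is store=ST016. weekday columns in first-appearance order: Mon, Tue, Thu, Sat; column 4 is Sat.
Long rows with store=ST016, weekday=Sat: max(192, 395) = 395.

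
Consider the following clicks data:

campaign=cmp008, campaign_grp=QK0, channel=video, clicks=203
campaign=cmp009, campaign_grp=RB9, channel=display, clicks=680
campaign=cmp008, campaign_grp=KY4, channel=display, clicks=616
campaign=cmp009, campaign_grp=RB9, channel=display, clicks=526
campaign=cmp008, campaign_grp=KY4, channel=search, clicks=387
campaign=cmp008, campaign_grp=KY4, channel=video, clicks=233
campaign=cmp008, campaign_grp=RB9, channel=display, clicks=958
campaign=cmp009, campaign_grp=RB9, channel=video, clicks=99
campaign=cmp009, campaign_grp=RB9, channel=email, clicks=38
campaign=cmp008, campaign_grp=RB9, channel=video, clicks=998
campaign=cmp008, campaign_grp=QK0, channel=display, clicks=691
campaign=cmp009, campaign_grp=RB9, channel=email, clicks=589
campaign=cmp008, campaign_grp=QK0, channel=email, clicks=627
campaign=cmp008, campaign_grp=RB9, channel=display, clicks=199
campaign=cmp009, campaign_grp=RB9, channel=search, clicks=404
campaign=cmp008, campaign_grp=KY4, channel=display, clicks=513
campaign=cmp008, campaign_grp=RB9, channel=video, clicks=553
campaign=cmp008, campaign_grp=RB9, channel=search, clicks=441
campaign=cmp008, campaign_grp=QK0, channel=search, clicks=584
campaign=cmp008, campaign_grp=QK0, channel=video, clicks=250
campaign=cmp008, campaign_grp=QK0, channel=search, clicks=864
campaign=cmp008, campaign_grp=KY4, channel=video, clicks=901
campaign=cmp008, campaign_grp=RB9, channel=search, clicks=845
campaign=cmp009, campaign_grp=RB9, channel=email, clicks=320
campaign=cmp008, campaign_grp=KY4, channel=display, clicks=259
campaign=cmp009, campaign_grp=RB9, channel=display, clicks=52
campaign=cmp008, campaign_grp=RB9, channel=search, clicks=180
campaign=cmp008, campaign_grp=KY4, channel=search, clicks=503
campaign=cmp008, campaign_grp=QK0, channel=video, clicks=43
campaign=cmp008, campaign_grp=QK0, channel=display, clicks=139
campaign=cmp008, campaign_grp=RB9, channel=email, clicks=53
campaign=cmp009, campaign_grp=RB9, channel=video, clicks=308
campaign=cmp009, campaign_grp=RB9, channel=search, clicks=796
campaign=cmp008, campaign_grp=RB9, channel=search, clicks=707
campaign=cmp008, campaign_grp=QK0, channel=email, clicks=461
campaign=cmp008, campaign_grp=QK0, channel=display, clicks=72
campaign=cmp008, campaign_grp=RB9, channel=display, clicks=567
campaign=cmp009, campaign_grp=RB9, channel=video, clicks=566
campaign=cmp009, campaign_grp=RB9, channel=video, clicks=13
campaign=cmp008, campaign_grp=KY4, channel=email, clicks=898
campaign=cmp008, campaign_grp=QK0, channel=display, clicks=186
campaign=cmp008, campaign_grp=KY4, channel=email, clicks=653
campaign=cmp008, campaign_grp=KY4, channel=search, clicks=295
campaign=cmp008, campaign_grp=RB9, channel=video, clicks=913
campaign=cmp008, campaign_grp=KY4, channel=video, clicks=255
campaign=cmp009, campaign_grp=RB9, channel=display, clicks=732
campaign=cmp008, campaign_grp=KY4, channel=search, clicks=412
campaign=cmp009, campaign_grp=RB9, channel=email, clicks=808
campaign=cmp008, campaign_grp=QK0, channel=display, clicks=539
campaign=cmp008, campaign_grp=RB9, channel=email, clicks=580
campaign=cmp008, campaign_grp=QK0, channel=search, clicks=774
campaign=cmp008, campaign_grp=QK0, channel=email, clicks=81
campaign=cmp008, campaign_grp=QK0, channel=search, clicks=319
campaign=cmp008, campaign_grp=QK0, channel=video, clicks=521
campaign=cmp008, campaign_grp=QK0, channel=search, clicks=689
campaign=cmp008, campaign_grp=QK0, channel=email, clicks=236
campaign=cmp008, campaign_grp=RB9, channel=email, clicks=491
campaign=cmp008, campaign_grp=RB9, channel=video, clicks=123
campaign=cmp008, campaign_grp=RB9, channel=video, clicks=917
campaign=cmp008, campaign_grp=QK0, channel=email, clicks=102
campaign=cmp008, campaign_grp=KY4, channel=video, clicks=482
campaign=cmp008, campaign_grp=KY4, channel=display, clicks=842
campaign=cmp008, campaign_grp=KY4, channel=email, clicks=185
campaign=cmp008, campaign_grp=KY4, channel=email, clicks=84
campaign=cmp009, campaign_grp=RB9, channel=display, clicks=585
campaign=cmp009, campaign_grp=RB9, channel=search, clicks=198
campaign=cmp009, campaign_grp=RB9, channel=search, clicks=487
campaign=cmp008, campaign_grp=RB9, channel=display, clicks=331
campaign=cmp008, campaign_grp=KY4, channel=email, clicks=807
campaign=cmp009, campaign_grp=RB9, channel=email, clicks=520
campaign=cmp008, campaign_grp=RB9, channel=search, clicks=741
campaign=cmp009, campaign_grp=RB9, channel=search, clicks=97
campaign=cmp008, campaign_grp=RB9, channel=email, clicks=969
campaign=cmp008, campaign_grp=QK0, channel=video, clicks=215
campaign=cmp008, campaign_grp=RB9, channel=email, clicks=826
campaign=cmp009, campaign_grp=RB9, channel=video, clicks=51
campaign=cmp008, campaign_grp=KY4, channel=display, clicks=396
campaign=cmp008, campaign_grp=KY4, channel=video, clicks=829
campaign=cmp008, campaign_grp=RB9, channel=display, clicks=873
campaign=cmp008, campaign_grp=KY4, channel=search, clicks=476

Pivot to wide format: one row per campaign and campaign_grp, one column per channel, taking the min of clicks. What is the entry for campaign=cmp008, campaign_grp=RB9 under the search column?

180

Rows with campaign=cmp008, campaign_grp=RB9 and channel=search: clicks values are 441, 845, 180, 707, 741.
min(441, 845, 180, 707, 741) = 180.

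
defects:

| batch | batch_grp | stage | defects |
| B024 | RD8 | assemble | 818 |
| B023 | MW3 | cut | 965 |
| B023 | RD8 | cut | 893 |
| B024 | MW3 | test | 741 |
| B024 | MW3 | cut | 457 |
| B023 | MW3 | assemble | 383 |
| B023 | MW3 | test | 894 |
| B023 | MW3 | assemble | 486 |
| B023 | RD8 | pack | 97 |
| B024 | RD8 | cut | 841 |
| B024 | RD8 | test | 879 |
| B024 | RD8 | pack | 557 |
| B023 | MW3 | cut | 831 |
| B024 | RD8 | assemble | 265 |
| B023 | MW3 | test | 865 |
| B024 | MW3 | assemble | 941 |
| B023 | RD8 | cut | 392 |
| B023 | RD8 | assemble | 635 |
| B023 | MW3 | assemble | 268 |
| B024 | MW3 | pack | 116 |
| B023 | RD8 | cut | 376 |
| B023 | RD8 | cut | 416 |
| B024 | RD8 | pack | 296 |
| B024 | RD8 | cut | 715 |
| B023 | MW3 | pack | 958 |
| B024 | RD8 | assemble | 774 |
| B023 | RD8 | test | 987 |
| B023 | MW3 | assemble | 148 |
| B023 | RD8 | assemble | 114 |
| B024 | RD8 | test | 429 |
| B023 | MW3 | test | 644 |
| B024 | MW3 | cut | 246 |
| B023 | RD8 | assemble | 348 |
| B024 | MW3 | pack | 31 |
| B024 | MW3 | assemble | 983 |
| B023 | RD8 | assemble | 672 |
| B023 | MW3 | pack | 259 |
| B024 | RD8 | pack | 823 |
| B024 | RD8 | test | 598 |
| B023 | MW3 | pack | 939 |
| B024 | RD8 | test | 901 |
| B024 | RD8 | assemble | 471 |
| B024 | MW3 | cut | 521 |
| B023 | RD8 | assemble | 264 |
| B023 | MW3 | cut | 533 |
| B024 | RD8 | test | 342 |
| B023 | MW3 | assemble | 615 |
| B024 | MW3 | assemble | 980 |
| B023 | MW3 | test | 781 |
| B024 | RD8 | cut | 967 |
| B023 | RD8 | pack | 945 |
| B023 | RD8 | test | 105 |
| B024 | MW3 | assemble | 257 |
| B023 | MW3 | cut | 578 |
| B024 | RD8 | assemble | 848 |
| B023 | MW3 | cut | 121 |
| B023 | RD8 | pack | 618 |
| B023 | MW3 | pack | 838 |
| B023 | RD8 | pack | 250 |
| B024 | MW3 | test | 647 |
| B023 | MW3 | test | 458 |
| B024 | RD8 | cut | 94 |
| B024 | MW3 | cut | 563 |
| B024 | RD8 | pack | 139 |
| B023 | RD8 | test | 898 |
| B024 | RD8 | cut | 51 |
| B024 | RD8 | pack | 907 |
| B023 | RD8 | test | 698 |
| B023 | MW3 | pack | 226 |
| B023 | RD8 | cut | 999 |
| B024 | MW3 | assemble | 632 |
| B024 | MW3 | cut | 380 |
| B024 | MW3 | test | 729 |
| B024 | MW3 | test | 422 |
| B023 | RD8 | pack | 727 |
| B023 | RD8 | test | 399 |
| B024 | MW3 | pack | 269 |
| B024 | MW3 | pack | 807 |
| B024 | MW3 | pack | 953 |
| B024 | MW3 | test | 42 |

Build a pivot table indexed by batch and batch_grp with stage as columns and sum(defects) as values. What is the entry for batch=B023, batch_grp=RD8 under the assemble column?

2033

Rows with batch=B023, batch_grp=RD8 and stage=assemble: defects values are 635, 114, 348, 672, 264.
635 + 114 + 348 + 672 + 264 = 2033.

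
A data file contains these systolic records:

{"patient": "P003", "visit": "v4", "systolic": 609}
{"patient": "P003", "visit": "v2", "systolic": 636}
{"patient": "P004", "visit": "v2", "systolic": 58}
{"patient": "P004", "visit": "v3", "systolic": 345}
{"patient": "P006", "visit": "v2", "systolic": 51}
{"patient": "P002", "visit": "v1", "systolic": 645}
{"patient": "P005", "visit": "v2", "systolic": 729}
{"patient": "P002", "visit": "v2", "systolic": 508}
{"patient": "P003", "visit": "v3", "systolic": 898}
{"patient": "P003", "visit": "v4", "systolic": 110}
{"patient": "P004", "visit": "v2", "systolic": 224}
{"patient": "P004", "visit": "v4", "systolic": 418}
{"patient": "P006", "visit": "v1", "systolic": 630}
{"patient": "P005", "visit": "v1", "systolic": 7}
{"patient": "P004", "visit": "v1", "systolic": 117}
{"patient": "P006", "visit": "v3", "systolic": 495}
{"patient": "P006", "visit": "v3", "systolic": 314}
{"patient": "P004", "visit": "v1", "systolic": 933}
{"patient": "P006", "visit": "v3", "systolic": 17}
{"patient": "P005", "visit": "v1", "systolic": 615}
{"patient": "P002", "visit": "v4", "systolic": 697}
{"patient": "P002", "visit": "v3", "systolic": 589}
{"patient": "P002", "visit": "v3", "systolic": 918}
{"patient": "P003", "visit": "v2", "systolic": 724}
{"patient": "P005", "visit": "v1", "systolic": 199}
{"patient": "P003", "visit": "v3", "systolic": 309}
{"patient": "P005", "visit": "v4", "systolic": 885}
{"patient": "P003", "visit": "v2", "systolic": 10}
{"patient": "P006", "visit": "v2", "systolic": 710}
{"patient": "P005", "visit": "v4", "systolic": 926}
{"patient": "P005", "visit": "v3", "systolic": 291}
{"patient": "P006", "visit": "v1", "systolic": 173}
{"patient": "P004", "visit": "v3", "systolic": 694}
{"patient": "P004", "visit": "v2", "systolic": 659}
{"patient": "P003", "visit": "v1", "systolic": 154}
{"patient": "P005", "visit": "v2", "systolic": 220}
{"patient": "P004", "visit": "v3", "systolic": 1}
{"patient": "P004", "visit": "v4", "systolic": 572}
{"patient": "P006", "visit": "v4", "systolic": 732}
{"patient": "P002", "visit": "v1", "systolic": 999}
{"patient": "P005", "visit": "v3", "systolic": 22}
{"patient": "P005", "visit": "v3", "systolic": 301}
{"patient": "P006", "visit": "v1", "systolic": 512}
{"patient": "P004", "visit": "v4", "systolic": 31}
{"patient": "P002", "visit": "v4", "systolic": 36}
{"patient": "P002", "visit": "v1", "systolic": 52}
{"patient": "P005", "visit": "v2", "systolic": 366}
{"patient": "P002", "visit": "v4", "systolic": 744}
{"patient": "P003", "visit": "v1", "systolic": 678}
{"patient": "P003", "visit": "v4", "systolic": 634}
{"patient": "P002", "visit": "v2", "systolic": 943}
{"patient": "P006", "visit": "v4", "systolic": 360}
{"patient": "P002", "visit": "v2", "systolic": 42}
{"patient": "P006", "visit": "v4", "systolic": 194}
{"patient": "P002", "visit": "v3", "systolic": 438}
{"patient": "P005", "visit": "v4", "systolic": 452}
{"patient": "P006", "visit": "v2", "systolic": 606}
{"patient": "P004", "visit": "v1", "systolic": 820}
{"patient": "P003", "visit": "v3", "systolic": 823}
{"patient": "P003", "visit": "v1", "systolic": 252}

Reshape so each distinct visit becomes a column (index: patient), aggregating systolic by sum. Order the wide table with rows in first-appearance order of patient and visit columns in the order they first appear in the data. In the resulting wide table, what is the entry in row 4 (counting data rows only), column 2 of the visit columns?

With rows in first-appearance order of patient, row 4 is patient=P002. visit columns in first-appearance order: v4, v2, v3, v1; column 2 is v2.
Long rows with patient=P002, visit=v2: 508 + 943 + 42 = 1493.

1493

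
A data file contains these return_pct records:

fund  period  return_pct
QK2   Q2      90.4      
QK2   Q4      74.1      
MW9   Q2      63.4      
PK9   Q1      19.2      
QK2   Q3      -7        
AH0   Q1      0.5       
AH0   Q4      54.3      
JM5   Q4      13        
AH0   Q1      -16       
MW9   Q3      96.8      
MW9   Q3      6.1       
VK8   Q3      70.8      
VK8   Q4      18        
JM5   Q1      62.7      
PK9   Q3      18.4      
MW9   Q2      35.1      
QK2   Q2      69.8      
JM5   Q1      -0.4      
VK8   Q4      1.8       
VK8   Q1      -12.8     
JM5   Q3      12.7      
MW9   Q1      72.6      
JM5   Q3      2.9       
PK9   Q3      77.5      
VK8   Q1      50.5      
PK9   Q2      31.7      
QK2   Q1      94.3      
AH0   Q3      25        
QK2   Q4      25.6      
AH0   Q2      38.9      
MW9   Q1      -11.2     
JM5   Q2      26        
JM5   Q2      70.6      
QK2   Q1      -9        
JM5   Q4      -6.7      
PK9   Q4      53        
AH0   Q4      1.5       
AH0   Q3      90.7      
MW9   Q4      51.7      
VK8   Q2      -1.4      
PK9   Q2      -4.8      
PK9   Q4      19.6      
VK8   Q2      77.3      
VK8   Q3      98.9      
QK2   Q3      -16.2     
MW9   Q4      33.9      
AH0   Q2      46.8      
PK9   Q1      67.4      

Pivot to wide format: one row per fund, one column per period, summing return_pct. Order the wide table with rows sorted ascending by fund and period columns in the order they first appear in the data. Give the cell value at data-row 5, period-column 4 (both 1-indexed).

With rows sorted ascending by fund, row 5 is fund=QK2. period columns in first-appearance order: Q2, Q4, Q1, Q3; column 4 is Q3.
Long rows with fund=QK2, period=Q3: -7 + -16.2 = -23.2.

-23.2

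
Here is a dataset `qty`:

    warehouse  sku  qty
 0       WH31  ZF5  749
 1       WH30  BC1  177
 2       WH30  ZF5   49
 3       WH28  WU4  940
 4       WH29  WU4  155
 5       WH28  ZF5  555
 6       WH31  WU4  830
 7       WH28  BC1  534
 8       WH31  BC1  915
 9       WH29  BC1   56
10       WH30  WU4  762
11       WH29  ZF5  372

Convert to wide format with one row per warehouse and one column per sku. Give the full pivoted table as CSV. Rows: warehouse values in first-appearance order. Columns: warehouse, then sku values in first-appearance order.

warehouse,ZF5,BC1,WU4
WH31,749,915,830
WH30,49,177,762
WH28,555,534,940
WH29,372,56,155

Columns: warehouse plus the 3 distinct sku values (ZF5, BC1, WU4).
For example, row WH31 column ZF5 takes qty=749 from the long row (WH31, ZF5).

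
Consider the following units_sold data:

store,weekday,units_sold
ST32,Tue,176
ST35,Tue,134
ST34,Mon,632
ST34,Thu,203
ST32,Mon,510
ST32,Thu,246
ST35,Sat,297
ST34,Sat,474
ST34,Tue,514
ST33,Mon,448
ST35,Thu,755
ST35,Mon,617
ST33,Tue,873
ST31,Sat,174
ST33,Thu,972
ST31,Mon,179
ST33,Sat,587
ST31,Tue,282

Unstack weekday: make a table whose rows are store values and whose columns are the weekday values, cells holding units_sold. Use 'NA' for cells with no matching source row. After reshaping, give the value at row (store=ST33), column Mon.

448

The long row with store=ST33, weekday=Mon has units_sold=448.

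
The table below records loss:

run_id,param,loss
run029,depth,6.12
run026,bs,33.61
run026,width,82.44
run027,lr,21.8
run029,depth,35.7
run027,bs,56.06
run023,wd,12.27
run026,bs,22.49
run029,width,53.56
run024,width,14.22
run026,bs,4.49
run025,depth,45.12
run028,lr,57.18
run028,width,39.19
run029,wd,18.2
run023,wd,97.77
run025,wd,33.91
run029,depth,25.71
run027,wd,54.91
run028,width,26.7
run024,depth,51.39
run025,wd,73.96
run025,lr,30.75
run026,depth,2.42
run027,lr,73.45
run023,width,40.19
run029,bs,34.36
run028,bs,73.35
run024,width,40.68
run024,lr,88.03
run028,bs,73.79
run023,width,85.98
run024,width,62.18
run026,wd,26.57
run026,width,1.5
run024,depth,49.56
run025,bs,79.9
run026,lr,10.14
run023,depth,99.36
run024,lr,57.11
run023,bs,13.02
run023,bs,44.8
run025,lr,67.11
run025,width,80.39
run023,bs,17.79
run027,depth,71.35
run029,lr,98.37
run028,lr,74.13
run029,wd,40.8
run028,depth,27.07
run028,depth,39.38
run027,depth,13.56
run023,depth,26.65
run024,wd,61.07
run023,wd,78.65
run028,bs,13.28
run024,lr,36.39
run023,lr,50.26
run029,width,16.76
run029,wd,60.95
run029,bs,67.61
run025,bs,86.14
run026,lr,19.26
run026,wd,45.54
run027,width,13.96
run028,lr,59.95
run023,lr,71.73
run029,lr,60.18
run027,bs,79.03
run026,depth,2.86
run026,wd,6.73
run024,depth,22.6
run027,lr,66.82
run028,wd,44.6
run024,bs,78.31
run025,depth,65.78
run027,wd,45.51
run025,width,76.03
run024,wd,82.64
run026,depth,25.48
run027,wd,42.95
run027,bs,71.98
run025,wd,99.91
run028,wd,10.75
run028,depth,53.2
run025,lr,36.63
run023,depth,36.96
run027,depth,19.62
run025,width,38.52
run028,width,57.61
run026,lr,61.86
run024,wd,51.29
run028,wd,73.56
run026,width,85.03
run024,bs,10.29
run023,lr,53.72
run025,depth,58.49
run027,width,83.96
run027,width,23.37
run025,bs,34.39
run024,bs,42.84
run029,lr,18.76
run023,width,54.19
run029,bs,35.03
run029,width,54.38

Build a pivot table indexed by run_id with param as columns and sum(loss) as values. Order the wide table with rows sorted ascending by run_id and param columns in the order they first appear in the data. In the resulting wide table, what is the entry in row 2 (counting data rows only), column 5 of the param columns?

With rows sorted ascending by run_id, row 2 is run_id=run024. param columns in first-appearance order: depth, bs, width, lr, wd; column 5 is wd.
Long rows with run_id=run024, param=wd: 61.07 + 82.64 + 51.29 = 195.

195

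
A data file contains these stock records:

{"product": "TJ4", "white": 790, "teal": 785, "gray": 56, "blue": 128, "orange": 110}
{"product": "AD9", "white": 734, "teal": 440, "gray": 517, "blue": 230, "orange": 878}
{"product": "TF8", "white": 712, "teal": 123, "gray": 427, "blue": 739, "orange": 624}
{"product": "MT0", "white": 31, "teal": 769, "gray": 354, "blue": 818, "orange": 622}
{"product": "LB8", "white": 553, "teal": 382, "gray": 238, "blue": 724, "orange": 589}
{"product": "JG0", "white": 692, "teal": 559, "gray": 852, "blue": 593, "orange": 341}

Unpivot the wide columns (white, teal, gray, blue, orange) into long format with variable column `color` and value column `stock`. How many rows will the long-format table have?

6 product values × 5 melted columns = 30 rows.

30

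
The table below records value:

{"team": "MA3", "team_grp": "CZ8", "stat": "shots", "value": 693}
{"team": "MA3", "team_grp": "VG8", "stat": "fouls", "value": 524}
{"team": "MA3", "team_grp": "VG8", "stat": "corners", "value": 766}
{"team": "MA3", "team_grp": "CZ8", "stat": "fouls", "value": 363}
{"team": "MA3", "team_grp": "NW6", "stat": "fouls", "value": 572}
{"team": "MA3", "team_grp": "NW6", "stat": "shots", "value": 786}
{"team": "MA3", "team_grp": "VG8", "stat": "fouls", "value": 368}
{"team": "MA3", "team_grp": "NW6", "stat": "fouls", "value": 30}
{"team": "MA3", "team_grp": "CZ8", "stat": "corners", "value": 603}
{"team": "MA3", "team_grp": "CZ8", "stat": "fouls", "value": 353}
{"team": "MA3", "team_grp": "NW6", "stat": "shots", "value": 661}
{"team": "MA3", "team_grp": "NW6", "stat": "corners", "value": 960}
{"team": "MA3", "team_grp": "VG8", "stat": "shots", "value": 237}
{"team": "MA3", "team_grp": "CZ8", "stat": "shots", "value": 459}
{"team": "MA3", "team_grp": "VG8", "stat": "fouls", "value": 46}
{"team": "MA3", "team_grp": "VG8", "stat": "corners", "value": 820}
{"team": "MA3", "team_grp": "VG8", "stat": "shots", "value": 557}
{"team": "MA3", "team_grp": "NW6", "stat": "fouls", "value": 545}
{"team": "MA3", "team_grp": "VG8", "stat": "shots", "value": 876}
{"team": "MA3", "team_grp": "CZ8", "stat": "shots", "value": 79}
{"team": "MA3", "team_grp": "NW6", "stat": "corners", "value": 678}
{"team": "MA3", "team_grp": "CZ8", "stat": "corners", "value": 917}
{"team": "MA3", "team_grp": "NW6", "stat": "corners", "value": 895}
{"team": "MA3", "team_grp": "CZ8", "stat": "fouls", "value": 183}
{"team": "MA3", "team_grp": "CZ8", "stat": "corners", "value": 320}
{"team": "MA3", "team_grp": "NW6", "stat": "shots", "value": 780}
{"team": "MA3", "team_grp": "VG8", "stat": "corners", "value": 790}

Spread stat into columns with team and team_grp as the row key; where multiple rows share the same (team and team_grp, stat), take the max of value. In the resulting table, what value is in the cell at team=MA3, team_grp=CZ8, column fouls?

Rows with team=MA3, team_grp=CZ8 and stat=fouls: value values are 363, 353, 183.
max(363, 353, 183) = 363.

363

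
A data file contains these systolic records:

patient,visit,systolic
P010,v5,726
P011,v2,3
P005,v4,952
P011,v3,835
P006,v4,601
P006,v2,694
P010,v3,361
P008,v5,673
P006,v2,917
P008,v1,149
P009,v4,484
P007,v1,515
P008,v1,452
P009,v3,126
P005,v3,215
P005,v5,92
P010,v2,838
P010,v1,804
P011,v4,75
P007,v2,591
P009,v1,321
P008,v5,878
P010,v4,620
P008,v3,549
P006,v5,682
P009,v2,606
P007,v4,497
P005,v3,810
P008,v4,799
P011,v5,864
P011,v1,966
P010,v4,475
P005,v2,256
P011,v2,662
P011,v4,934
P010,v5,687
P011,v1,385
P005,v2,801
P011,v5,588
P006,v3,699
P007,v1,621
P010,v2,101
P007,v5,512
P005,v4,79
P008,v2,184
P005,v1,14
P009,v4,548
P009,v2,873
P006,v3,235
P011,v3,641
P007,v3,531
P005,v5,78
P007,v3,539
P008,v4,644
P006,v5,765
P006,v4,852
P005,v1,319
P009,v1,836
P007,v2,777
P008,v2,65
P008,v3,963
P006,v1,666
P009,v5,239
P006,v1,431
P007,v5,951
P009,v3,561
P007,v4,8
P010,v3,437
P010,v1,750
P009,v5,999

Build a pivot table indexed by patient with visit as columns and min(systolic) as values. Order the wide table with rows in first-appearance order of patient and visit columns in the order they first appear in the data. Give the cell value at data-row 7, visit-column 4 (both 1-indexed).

531

With rows in first-appearance order of patient, row 7 is patient=P007. visit columns in first-appearance order: v5, v2, v4, v3, v1; column 4 is v3.
Long rows with patient=P007, visit=v3: min(531, 539) = 531.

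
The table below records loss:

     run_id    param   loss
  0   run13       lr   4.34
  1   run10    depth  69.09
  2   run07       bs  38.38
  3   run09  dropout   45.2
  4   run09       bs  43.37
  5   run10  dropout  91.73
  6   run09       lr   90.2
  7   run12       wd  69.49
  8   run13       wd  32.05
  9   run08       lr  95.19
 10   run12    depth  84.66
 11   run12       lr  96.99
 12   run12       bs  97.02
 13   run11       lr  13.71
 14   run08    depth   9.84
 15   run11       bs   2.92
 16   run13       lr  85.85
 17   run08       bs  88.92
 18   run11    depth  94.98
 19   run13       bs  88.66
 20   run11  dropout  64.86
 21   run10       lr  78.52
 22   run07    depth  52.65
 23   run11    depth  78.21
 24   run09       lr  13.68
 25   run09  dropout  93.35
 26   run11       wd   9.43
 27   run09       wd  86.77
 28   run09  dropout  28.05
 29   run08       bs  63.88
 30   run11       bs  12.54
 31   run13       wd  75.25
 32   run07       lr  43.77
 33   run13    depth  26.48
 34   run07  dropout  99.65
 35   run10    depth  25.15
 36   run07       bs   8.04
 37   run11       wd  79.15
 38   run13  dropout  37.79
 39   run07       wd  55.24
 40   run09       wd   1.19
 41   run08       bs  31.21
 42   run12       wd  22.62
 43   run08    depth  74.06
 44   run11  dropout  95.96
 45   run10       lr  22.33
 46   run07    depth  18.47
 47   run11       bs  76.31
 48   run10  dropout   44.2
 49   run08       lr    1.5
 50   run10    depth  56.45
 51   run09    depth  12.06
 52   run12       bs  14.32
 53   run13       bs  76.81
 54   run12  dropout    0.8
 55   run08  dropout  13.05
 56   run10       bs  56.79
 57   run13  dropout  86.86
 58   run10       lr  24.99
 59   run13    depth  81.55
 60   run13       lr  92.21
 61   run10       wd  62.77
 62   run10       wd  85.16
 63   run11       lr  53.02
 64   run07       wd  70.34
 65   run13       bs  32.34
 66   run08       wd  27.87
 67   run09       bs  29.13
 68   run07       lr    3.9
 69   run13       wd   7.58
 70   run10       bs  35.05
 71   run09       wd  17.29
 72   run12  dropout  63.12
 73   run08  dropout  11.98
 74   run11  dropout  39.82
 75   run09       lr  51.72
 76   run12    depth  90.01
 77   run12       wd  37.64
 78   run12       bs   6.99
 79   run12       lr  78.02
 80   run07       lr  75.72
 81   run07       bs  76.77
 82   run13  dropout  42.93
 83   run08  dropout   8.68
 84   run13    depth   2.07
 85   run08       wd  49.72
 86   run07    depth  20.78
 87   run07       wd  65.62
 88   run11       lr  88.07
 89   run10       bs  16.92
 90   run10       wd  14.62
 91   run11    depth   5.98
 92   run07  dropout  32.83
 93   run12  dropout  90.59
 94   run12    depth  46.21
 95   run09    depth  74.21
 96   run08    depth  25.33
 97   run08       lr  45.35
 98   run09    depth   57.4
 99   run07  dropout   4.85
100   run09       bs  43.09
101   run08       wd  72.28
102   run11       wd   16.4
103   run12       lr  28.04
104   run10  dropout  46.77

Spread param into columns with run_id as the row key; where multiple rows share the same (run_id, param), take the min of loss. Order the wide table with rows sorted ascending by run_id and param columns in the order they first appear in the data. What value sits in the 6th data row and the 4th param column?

0.8

With rows sorted ascending by run_id, row 6 is run_id=run12. param columns in first-appearance order: lr, depth, bs, dropout, wd; column 4 is dropout.
Long rows with run_id=run12, param=dropout: min(0.8, 63.12, 90.59) = 0.8.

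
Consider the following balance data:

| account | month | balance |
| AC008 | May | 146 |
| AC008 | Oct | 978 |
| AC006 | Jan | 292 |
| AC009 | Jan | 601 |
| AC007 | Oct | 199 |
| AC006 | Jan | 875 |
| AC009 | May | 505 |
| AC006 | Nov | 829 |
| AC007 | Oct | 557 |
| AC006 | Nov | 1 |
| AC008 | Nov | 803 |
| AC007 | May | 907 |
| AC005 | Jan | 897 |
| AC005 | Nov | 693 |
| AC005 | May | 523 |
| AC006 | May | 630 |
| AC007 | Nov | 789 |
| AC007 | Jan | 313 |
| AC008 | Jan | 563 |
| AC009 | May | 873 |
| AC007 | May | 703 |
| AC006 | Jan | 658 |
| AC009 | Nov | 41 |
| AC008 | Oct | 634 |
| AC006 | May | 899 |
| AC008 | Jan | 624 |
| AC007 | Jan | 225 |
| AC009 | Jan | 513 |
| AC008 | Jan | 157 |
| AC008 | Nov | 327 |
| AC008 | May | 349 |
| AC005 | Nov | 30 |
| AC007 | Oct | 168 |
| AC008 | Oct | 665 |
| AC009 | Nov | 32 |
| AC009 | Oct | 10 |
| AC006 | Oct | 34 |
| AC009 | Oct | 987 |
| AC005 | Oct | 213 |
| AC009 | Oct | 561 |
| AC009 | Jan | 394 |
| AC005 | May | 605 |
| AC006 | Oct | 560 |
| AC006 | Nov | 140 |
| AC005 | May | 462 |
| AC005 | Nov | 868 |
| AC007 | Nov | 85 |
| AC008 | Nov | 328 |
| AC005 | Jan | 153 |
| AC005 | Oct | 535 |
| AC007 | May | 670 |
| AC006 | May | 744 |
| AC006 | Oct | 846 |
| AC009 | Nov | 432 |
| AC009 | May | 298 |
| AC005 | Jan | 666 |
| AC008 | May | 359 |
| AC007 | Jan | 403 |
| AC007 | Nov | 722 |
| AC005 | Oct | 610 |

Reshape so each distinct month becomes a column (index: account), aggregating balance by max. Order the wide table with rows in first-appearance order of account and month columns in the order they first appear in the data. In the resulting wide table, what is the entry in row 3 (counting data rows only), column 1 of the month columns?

873

With rows in first-appearance order of account, row 3 is account=AC009. month columns in first-appearance order: May, Oct, Jan, Nov; column 1 is May.
Long rows with account=AC009, month=May: max(505, 873, 298) = 873.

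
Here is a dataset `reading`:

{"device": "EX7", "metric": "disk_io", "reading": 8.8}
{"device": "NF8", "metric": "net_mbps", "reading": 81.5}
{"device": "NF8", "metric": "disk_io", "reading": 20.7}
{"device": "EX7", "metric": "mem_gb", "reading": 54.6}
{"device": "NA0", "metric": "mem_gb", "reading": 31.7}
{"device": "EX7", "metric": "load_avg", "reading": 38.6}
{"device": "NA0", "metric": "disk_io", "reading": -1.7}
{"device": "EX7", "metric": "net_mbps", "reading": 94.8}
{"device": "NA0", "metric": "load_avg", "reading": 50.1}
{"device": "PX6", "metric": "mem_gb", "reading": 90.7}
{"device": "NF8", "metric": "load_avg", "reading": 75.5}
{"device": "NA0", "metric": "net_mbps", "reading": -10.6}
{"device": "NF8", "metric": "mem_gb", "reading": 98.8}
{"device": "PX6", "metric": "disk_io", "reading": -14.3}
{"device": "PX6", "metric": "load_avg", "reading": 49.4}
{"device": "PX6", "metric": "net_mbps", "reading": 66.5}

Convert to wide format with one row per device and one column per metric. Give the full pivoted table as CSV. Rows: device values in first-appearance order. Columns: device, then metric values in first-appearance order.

device,disk_io,net_mbps,mem_gb,load_avg
EX7,8.8,94.8,54.6,38.6
NF8,20.7,81.5,98.8,75.5
NA0,-1.7,-10.6,31.7,50.1
PX6,-14.3,66.5,90.7,49.4

Columns: device plus the 4 distinct metric values (disk_io, net_mbps, mem_gb, load_avg).
For example, row EX7 column disk_io takes reading=8.8 from the long row (EX7, disk_io).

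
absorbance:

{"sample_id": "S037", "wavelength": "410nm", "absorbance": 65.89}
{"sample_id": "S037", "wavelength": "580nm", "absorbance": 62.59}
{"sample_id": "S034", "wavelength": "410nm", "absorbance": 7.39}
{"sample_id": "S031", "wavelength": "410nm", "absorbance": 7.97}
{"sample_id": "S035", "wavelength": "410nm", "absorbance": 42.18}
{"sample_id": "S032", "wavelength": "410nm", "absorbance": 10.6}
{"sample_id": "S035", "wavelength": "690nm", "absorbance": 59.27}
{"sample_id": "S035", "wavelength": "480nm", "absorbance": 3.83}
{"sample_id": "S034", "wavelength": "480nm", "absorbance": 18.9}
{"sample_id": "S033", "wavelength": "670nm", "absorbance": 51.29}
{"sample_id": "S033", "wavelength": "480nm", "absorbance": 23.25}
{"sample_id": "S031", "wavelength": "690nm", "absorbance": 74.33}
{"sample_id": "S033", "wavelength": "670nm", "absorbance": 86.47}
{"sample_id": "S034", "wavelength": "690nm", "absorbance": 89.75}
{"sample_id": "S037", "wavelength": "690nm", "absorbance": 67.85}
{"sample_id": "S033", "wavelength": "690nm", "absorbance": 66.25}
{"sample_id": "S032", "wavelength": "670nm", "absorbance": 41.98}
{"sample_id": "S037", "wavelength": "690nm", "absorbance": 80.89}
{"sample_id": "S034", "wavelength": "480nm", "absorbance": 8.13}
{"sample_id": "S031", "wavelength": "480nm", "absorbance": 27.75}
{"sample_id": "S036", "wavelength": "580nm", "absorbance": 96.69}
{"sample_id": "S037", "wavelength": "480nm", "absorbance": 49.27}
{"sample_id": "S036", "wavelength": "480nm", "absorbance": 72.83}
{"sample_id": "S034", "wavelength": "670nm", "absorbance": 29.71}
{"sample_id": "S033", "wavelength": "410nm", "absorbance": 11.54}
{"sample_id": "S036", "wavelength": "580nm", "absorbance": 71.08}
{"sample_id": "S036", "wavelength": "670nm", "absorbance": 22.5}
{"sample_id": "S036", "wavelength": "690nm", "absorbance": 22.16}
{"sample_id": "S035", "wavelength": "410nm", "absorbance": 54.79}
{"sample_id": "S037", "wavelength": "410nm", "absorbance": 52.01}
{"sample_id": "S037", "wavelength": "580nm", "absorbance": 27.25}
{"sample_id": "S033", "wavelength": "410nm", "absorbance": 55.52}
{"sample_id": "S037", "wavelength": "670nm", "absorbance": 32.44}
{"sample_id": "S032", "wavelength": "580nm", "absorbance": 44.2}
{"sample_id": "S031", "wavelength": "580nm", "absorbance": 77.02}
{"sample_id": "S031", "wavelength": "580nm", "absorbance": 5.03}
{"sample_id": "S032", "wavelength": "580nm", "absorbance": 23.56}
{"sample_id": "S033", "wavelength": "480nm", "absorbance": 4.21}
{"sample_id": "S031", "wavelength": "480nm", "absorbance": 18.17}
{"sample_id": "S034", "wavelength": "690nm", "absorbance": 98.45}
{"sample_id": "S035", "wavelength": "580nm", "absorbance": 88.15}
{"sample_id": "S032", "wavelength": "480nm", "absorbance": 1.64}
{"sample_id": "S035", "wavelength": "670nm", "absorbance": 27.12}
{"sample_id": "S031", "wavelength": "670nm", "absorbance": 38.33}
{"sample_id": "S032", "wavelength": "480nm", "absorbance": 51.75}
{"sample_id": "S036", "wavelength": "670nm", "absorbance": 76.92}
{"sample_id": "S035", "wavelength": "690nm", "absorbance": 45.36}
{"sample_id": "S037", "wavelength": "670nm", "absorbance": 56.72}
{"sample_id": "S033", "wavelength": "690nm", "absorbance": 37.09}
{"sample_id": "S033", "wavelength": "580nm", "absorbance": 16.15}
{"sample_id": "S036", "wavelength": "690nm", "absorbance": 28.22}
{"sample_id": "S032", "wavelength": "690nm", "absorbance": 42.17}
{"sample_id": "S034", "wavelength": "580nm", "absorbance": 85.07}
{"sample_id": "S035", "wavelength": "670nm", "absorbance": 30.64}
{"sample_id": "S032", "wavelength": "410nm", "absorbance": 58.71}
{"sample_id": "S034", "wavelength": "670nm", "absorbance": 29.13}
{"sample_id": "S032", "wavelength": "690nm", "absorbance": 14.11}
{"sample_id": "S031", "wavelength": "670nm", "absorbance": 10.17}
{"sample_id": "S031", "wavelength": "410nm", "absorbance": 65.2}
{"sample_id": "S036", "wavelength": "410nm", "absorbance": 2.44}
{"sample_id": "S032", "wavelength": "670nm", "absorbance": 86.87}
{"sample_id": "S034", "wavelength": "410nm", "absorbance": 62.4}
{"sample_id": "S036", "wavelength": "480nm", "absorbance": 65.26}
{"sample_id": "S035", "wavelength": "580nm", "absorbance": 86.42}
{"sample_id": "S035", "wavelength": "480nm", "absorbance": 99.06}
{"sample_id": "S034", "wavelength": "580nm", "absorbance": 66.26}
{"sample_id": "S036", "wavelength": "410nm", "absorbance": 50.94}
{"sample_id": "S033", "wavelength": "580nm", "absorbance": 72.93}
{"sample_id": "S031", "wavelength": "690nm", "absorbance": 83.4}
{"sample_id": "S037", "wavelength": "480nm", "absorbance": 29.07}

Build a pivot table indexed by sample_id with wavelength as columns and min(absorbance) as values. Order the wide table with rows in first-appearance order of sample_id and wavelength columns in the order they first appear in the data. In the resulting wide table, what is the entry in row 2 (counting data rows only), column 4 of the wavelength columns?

With rows in first-appearance order of sample_id, row 2 is sample_id=S034. wavelength columns in first-appearance order: 410nm, 580nm, 690nm, 480nm, 670nm; column 4 is 480nm.
Long rows with sample_id=S034, wavelength=480nm: min(18.9, 8.13) = 8.13.

8.13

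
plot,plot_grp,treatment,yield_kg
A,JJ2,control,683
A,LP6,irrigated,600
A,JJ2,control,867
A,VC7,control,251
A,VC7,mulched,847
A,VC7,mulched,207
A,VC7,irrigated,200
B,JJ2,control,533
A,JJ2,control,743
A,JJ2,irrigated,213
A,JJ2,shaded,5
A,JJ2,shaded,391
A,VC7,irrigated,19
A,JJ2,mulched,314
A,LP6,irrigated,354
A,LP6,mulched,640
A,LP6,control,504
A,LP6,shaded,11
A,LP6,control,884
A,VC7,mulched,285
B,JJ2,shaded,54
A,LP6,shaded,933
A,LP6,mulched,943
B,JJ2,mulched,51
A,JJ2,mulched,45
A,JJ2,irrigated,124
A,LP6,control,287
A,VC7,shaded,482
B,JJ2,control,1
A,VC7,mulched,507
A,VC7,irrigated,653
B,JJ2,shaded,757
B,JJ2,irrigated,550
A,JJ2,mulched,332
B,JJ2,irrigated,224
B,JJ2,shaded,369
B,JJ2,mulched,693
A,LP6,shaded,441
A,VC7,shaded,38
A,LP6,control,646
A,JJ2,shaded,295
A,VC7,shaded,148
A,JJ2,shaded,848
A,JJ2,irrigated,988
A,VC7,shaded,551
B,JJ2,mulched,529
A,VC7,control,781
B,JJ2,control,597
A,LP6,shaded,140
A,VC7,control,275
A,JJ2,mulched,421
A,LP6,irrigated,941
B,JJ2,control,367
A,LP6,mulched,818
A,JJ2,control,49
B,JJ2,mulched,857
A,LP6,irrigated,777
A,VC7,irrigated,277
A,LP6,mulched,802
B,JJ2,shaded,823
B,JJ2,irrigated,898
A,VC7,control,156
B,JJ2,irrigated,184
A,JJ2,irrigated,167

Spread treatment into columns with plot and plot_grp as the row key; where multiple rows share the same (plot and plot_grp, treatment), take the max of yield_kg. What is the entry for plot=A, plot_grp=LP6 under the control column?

Rows with plot=A, plot_grp=LP6 and treatment=control: yield_kg values are 504, 884, 287, 646.
max(504, 884, 287, 646) = 884.

884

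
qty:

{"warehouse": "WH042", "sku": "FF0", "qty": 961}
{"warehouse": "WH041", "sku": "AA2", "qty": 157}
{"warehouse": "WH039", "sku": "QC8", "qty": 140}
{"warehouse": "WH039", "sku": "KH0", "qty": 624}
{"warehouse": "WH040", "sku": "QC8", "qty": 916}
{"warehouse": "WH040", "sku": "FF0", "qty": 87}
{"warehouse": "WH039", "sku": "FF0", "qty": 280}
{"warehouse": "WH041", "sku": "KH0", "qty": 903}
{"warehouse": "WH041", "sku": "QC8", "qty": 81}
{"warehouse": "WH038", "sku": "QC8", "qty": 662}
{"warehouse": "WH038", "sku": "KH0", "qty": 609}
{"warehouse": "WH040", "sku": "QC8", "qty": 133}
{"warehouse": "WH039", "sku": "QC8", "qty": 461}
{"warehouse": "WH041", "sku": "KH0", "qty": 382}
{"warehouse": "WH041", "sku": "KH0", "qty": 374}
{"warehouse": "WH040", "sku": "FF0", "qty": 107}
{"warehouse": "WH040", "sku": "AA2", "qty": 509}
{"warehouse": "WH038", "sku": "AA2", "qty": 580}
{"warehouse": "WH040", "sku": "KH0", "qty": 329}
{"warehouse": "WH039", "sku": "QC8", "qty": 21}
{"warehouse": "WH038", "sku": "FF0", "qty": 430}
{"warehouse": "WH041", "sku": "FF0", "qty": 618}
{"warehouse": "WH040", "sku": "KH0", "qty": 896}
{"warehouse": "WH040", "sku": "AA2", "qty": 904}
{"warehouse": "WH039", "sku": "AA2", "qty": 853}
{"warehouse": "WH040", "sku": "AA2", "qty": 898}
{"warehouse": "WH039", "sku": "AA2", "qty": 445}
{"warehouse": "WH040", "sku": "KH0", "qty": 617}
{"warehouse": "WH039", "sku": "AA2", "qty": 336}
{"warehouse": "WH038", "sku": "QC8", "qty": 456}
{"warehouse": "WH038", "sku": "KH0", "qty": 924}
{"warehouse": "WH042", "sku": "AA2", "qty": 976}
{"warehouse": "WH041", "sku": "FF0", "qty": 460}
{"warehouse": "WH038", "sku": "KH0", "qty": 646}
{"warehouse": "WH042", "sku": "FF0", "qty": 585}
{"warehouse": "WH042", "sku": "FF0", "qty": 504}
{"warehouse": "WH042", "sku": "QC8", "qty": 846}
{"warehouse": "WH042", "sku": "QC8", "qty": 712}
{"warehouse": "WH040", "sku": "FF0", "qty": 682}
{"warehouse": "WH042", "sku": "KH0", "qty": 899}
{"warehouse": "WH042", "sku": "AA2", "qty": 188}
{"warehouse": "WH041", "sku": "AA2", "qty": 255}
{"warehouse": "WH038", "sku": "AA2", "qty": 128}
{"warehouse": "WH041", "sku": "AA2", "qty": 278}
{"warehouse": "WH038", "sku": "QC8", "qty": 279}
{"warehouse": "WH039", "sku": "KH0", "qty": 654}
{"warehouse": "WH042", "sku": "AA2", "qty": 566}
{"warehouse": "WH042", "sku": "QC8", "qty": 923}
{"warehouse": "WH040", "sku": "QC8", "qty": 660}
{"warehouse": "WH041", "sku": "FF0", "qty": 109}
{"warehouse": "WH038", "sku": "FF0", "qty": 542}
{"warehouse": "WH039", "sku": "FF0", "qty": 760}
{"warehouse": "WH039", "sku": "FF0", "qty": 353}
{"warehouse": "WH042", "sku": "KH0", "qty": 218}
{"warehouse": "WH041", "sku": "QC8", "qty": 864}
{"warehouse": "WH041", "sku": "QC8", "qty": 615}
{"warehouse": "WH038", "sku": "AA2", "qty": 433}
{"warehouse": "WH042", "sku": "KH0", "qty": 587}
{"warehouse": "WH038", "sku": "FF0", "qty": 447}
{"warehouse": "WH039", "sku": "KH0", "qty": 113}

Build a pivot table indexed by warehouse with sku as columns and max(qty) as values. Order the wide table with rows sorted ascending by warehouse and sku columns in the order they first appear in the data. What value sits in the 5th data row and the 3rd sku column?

With rows sorted ascending by warehouse, row 5 is warehouse=WH042. sku columns in first-appearance order: FF0, AA2, QC8, KH0; column 3 is QC8.
Long rows with warehouse=WH042, sku=QC8: max(846, 712, 923) = 923.

923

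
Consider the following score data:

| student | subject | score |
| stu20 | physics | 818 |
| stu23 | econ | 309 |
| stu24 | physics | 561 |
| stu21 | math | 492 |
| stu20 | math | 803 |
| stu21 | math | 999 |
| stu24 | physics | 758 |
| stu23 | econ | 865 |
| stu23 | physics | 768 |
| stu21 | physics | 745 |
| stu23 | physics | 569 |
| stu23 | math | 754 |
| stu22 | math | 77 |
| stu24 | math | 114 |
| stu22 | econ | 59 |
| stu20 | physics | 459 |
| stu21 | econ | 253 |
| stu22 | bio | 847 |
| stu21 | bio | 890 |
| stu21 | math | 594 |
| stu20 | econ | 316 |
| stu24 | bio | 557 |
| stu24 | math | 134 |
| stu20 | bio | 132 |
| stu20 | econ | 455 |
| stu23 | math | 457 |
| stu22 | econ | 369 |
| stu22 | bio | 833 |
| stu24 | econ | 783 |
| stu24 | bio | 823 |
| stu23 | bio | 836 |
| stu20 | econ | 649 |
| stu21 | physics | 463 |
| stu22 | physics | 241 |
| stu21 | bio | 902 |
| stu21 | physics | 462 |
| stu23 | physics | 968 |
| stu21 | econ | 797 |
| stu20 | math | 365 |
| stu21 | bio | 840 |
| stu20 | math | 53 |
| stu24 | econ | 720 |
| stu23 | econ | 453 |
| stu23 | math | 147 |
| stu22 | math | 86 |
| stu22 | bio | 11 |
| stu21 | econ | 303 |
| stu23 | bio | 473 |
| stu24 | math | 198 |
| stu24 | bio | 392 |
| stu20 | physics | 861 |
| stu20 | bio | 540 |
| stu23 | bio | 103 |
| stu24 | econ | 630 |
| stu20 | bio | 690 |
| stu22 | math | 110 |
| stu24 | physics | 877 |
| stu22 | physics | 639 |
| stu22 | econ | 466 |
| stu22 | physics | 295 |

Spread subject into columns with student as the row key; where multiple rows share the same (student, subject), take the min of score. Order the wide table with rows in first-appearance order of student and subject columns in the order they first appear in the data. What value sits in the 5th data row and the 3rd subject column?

77

With rows in first-appearance order of student, row 5 is student=stu22. subject columns in first-appearance order: physics, econ, math, bio; column 3 is math.
Long rows with student=stu22, subject=math: min(77, 86, 110) = 77.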